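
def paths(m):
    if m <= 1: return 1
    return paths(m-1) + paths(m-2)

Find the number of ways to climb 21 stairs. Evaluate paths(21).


Building up from base cases:
paths(0) = 1
paths(1) = 1
paths(2) = paths(1) + paths(0) = 1 + 1 = 2
paths(3) = paths(2) + paths(1) = 2 + 1 = 3
paths(4) = paths(3) + paths(2) = 3 + 2 = 5
paths(5) = paths(4) + paths(3) = 5 + 3 = 8
paths(6) = paths(5) + paths(4) = 8 + 5 = 13
paths(7) = paths(6) + paths(5) = 13 + 8 = 21
paths(8) = paths(7) + paths(6) = 21 + 13 = 34
paths(9) = paths(8) + paths(7) = 34 + 21 = 55
paths(10) = paths(9) + paths(8) = 55 + 34 = 89
paths(11) = paths(10) + paths(9) = 89 + 55 = 144
paths(12) = paths(11) + paths(10) = 144 + 89 = 233
paths(13) = paths(12) + paths(11) = 233 + 144 = 377
paths(14) = paths(13) + paths(12) = 377 + 233 = 610
paths(15) = paths(14) + paths(13) = 610 + 377 = 987
paths(16) = paths(15) + paths(14) = 987 + 610 = 1597
paths(17) = paths(16) + paths(15) = 1597 + 987 = 2584
paths(18) = paths(17) + paths(16) = 2584 + 1597 = 4181
paths(19) = paths(18) + paths(17) = 4181 + 2584 = 6765
paths(20) = paths(19) + paths(18) = 6765 + 4181 = 10946
paths(21) = paths(20) + paths(19) = 10946 + 6765 = 17711

17711


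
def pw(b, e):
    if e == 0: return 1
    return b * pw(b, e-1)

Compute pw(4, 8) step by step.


pw(4, 8)
= 4 * pw(4, 7)
= 4 * 4 * pw(4, 6)
= 4 * 4 * 4 * pw(4, 5)
= 4 * 4 * 4 * 4 * pw(4, 4)
= 4 * 4 * 4 * 4 * 4 * pw(4, 3)
= 4 * 4 * 4 * 4 * 4 * 4 * pw(4, 2)
= 4 * 4 * 4 * 4 * 4 * 4 * 4 * pw(4, 1)
= 4 * 4 * 4 * 4 * 4 * 4 * 4 * 4 * pw(4, 0)
= 4 * 4 * 4 * 4 * 4 * 4 * 4 * 4 * 1
= 65536

65536


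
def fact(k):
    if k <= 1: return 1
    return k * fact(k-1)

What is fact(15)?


fact(15)
= 15 * fact(14)
= 15 * 14 * fact(13)
= 15 * 14 * 13 * fact(12)
= 15 * 14 * 13 * 12 * fact(11)
= 15 * 14 * 13 * 12 * 11 * fact(10)
= 15 * 14 * 13 * 12 * 11 * 10 * fact(9)
= 15 * 14 * 13 * 12 * 11 * 10 * 9 * fact(8)
= 15 * 14 * 13 * 12 * 11 * 10 * 9 * 8 * fact(7)
= 15 * 14 * 13 * 12 * 11 * 10 * 9 * 8 * 7 * fact(6)
= 15 * 14 * 13 * 12 * 11 * 10 * 9 * 8 * 7 * 6 * fact(5)
= 15 * 14 * 13 * 12 * 11 * 10 * 9 * 8 * 7 * 6 * 5 * fact(4)
= 15 * 14 * 13 * 12 * 11 * 10 * 9 * 8 * 7 * 6 * 5 * 4 * fact(3)
= 15 * 14 * 13 * 12 * 11 * 10 * 9 * 8 * 7 * 6 * 5 * 4 * 3 * fact(2)
= 15 * 14 * 13 * 12 * 11 * 10 * 9 * 8 * 7 * 6 * 5 * 4 * 3 * 2 * fact(1)
= 15 * 14 * 13 * 12 * 11 * 10 * 9 * 8 * 7 * 6 * 5 * 4 * 3 * 2 * 1
= 1307674368000

1307674368000


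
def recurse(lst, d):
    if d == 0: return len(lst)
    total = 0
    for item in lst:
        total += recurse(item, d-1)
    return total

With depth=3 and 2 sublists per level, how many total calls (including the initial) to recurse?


At depth 0 (root): 1 call
At depth 1: each of 1 parents calls recurse on 2 children = 2 calls
At depth 2: each of 2 parents calls recurse on 2 children = 4 calls
At depth 3: each of 4 parents calls recurse on 2 children = 8 calls
Total: 1 + 2 + 4 + 8 = 15

15


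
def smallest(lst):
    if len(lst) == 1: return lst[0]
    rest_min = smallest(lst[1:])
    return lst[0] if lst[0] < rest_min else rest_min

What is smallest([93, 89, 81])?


smallest([93, 89, 81]): compare 93 with smallest([89, 81])
smallest([89, 81]): compare 89 with smallest([81])
smallest([81]) = 81  (base case)
Compare 89 with 81 -> 81
Compare 93 with 81 -> 81

81


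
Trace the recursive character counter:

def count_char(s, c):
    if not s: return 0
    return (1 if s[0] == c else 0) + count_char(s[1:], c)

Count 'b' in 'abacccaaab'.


s[0]='a' != 'b' -> 0
s[0]='b' == 'b' -> 1
s[0]='a' != 'b' -> 0
s[0]='c' != 'b' -> 0
s[0]='c' != 'b' -> 0
s[0]='c' != 'b' -> 0
s[0]='a' != 'b' -> 0
s[0]='a' != 'b' -> 0
s[0]='a' != 'b' -> 0
s[0]='b' == 'b' -> 1
Sum: 0 + 1 + 0 + 0 + 0 + 0 + 0 + 0 + 0 + 1 = 2

2


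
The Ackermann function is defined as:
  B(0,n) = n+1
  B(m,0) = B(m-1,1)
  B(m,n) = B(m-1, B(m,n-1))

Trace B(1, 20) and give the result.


B(1, 20) = B(0, B(1, 19))
  B(1, 19) = B(0, B(1, 18))
    B(1, 18) = B(0, B(1, 17))
      B(1, 17) = B(0, B(1, 16))
        B(1, 16) = B(0, B(1, 15))
          B(1, 15) = B(0, B(1, 14))
          B(1, 14) = B(0, B(1, 13))
          B(1, 13) = B(0, B(1, 12))
          B(1, 12) = B(0, B(1, 11))
          B(1, 11) = B(0, B(1, 10))
          B(1, 10) = B(0, B(1, 9))
          B(1, 9) = B(0, B(1, 8))
          B(1, 8) = B(0, B(1, 7))
          B(1, 7) = B(0, B(1, 6))
          B(1, 6) = B(0, B(1, 5))
          B(1, 5) = B(0, B(1, 4))
          B(1, 4) = B(0, B(1, 3))
          B(1, 3) = B(0, B(1, 2))
          B(1, 2) = B(0, B(1, 1))
          B(1, 1) = B(0, B(1, 0))
          B(1, 0) = B(0, 1)
          B(0, 1) = 2
            = B(0, 2)
          B(0, 2) = 3
            = B(0, 3)
... (trace truncated)
Result: B(1, 20) = 22

22


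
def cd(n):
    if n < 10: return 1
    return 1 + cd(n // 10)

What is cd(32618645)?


cd(32618645) = 1 + cd(3261864)
cd(3261864) = 1 + cd(326186)
cd(326186) = 1 + cd(32618)
cd(32618) = 1 + cd(3261)
cd(3261) = 1 + cd(326)
cd(326) = 1 + cd(32)
cd(32) = 1 + cd(3)
cd(3) = 1  (base case: 3 < 10)
Unwinding: 1 + 1 + 1 + 1 + 1 + 1 + 1 + 1 = 8

8


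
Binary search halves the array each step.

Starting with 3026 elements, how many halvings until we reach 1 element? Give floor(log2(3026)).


3026 / 2 = 1513
1513 / 2 = 756
756 / 2 = 378
378 / 2 = 189
189 / 2 = 94
94 / 2 = 47
47 / 2 = 23
23 / 2 = 11
11 / 2 = 5
5 / 2 = 2
2 / 2 = 1
Reached 1 after 11 halvings

11


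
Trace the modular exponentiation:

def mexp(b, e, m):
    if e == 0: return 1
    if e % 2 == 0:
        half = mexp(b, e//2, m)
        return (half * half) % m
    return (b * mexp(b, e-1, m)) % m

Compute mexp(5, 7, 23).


mexp(5, 7, 23): e is odd, compute mexp(5, 6, 23)
  mexp(5, 6, 23): e is even, compute mexp(5, 3, 23)
    mexp(5, 3, 23): e is odd, compute mexp(5, 2, 23)
      mexp(5, 2, 23): e is even, compute mexp(5, 1, 23)
        mexp(5, 1, 23): e is odd, compute mexp(5, 0, 23)
          mexp(5, 0, 23) = 1
        (5 * 1) % 23 = 5
      half=5, (5*5) % 23 = 2
    (5 * 2) % 23 = 10
  half=10, (10*10) % 23 = 8
(5 * 8) % 23 = 17

17


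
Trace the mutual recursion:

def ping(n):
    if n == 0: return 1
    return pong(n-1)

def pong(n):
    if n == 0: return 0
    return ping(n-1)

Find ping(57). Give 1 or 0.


ping(57) = pong(56)
pong(56) = ping(55)
ping(55) = pong(54)
pong(54) = ping(53)
ping(53) = pong(52)
pong(52) = ping(51)
ping(51) = pong(50)
pong(50) = ping(49)
ping(49) = pong(48)
pong(48) = ping(47)
ping(47) = pong(46)
pong(46) = ping(45)
ping(45) = pong(44)
pong(44) = ping(43)
ping(43) = pong(42)
pong(42) = ping(41)
ping(41) = pong(40)
pong(40) = ping(39)
ping(39) = pong(38)
pong(38) = ping(37)
ping(37) = pong(36)
pong(36) = ping(35)
ping(35) = pong(34)
pong(34) = ping(33)
ping(33) = pong(32)
pong(32) = ping(31)
ping(31) = pong(30)
pong(30) = ping(29)
ping(29) = pong(28)
pong(28) = ping(27)
ping(27) = pong(26)
pong(26) = ping(25)
ping(25) = pong(24)
pong(24) = ping(23)
ping(23) = pong(22)
pong(22) = ping(21)
ping(21) = pong(20)
pong(20) = ping(19)
ping(19) = pong(18)
pong(18) = ping(17)
ping(17) = pong(16)
pong(16) = ping(15)
ping(15) = pong(14)
pong(14) = ping(13)
ping(13) = pong(12)
pong(12) = ping(11)
ping(11) = pong(10)
pong(10) = ping(9)
ping(9) = pong(8)
pong(8) = ping(7)
ping(7) = pong(6)
pong(6) = ping(5)
ping(5) = pong(4)
pong(4) = ping(3)
ping(3) = pong(2)
pong(2) = ping(1)
ping(1) = pong(0)
pong(0) = 0  (base case)
Result: 0

0


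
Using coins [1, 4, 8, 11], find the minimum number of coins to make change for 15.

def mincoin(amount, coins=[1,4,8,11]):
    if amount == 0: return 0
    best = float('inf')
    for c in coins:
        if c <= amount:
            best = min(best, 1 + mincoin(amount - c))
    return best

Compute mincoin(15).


Building up with DP:
mincoin(0) = 0
mincoin(1) = min(1+mincoin(0)=1+0=1) = 1
mincoin(2) = min(1+mincoin(1)=1+1=2) = 2
mincoin(3) = min(1+mincoin(2)=1+2=3) = 3
mincoin(4) = min(1+mincoin(3)=1+3=4, 1+mincoin(0)=1+0=1) = 1
mincoin(5) = min(1+mincoin(4)=1+1=2, 1+mincoin(1)=1+1=2) = 2
mincoin(6) = min(1+mincoin(5)=1+2=3, 1+mincoin(2)=1+2=3) = 3
mincoin(7) = min(1+mincoin(6)=1+3=4, 1+mincoin(3)=1+3=4) = 4
mincoin(8) = min(1+mincoin(7)=1+4=5, 1+mincoin(4)=1+1=2, 1+mincoin(0)=1+0=1) = 1
mincoin(9) = min(1+mincoin(8)=1+1=2, 1+mincoin(5)=1+2=3, 1+mincoin(1)=1+1=2) = 2
mincoin(10) = min(1+mincoin(9)=1+2=3, 1+mincoin(6)=1+3=4, 1+mincoin(2)=1+2=3) = 3
mincoin(11) = min(1+mincoin(10)=1+3=4, 1+mincoin(7)=1+4=5, 1+mincoin(3)=1+3=4, 1+mincoin(0)=1+0=1) = 1
mincoin(12) = min(1+mincoin(11)=1+1=2, 1+mincoin(8)=1+1=2, 1+mincoin(4)=1+1=2, 1+mincoin(1)=1+1=2) = 2
mincoin(13) = min(1+mincoin(12)=1+2=3, 1+mincoin(9)=1+2=3, 1+mincoin(5)=1+2=3, 1+mincoin(2)=1+2=3) = 3
mincoin(14) = min(1+mincoin(13)=1+3=4, 1+mincoin(10)=1+3=4, 1+mincoin(6)=1+3=4, 1+mincoin(3)=1+3=4) = 4
mincoin(15) = min(1+mincoin(14)=1+4=5, 1+mincoin(11)=1+1=2, 1+mincoin(7)=1+4=5, 1+mincoin(4)=1+1=2) = 2

2


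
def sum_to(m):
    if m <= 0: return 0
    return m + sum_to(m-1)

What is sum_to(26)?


sum_to(26)
= 26 + 25 + 24 + 23 + 22 + 21 + 20 + 19 + 18 + 17 + 16 + 15 + 14 + 13 + 12 + 11 + 10 + 9 + 8 + 7 + 6 + 5 + 4 + 3 + 2 + 1 + sum_to(0)
= 26 + 25 + 24 + 23 + 22 + 21 + 20 + 19 + 18 + 17 + 16 + 15 + 14 + 13 + 12 + 11 + 10 + 9 + 8 + 7 + 6 + 5 + 4 + 3 + 2 + 1 + 0
= 351

351


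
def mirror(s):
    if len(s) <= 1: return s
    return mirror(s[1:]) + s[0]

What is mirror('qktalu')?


mirror('qktalu') = mirror('ktalu') + 'q'
mirror('ktalu') = mirror('talu') + 'k'
mirror('talu') = mirror('alu') + 't'
mirror('alu') = mirror('lu') + 'a'
mirror('lu') = mirror('u') + 'l'
mirror('u') = 'u'  (base case)
Concatenating: 'u' + 'l' + 'a' + 't' + 'k' + 'q' = 'ulatkq'

ulatkq


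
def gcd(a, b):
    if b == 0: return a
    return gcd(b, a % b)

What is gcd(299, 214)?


gcd(299, 214) = gcd(214, 85)
gcd(214, 85) = gcd(85, 44)
gcd(85, 44) = gcd(44, 41)
gcd(44, 41) = gcd(41, 3)
gcd(41, 3) = gcd(3, 2)
gcd(3, 2) = gcd(2, 1)
gcd(2, 1) = gcd(1, 0)
gcd(1, 0) = 1  (base case)

1


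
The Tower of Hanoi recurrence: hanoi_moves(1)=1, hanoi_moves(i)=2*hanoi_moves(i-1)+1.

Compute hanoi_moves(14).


hanoi_moves(14) = 2 * hanoi_moves(13) + 1
hanoi_moves(13) = 2 * hanoi_moves(12) + 1
hanoi_moves(12) = 2 * hanoi_moves(11) + 1
hanoi_moves(11) = 2 * hanoi_moves(10) + 1
hanoi_moves(10) = 2 * hanoi_moves(9) + 1
hanoi_moves(9) = 2 * hanoi_moves(8) + 1
hanoi_moves(8) = 2 * hanoi_moves(7) + 1
hanoi_moves(7) = 2 * hanoi_moves(6) + 1
hanoi_moves(6) = 2 * hanoi_moves(5) + 1
hanoi_moves(5) = 2 * hanoi_moves(4) + 1
hanoi_moves(4) = 2 * hanoi_moves(3) + 1
hanoi_moves(3) = 2 * hanoi_moves(2) + 1
hanoi_moves(2) = 2 * hanoi_moves(1) + 1
hanoi_moves(1) = 1  (base case)
hanoi_moves(2) = 2 * 1 + 1 = 3
hanoi_moves(3) = 2 * 3 + 1 = 7
hanoi_moves(4) = 2 * 7 + 1 = 15
hanoi_moves(5) = 2 * 15 + 1 = 31
hanoi_moves(6) = 2 * 31 + 1 = 63
hanoi_moves(7) = 2 * 63 + 1 = 127
hanoi_moves(8) = 2 * 127 + 1 = 255
hanoi_moves(9) = 2 * 255 + 1 = 511
hanoi_moves(10) = 2 * 511 + 1 = 1023
hanoi_moves(11) = 2 * 1023 + 1 = 2047
hanoi_moves(12) = 2 * 2047 + 1 = 4095
hanoi_moves(13) = 2 * 4095 + 1 = 8191
hanoi_moves(14) = 2 * 8191 + 1 = 16383

16383


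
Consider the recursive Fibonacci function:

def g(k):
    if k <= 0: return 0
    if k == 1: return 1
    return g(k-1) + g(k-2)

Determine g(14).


Computing g(14) bottom-up:
g(0) = 0
g(1) = 1
g(2) = g(1) + g(0) = 1 + 0 = 1
g(3) = g(2) + g(1) = 1 + 1 = 2
g(4) = g(3) + g(2) = 2 + 1 = 3
g(5) = g(4) + g(3) = 3 + 2 = 5
g(6) = g(5) + g(4) = 5 + 3 = 8
g(7) = g(6) + g(5) = 8 + 5 = 13
g(8) = g(7) + g(6) = 13 + 8 = 21
g(9) = g(8) + g(7) = 21 + 13 = 34
g(10) = g(9) + g(8) = 34 + 21 = 55
g(11) = g(10) + g(9) = 55 + 34 = 89
g(12) = g(11) + g(10) = 89 + 55 = 144
g(13) = g(12) + g(11) = 144 + 89 = 233
g(14) = g(13) + g(12) = 233 + 144 = 377

377


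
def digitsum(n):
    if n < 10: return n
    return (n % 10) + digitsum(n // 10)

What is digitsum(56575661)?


digitsum(56575661) = 1 + digitsum(5657566)
digitsum(5657566) = 6 + digitsum(565756)
digitsum(565756) = 6 + digitsum(56575)
digitsum(56575) = 5 + digitsum(5657)
digitsum(5657) = 7 + digitsum(565)
digitsum(565) = 5 + digitsum(56)
digitsum(56) = 6 + digitsum(5)
digitsum(5) = 5  (base case)
Total: 1 + 6 + 6 + 5 + 7 + 5 + 6 + 5 = 41

41


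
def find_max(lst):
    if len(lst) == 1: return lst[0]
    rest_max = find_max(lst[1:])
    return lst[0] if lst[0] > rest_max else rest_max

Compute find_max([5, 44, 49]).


find_max([5, 44, 49]): compare 5 with find_max([44, 49])
find_max([44, 49]): compare 44 with find_max([49])
find_max([49]) = 49  (base case)
Compare 44 with 49 -> 49
Compare 5 with 49 -> 49

49


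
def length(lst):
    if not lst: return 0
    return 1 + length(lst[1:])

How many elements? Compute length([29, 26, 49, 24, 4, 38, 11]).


length([29, 26, 49, 24, 4, 38, 11]) = 1 + length([26, 49, 24, 4, 38, 11])
length([26, 49, 24, 4, 38, 11]) = 1 + length([49, 24, 4, 38, 11])
length([49, 24, 4, 38, 11]) = 1 + length([24, 4, 38, 11])
length([24, 4, 38, 11]) = 1 + length([4, 38, 11])
length([4, 38, 11]) = 1 + length([38, 11])
length([38, 11]) = 1 + length([11])
length([11]) = 1 + length([])
length([]) = 0  (base case)
Unwinding: 1 + 1 + 1 + 1 + 1 + 1 + 1 + 0 = 7

7


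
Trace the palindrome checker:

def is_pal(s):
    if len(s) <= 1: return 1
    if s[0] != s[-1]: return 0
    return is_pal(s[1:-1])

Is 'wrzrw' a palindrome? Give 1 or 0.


is_pal('wrzrw'): s[0]='w' == s[-1]='w' -> check is_pal('rzr')
is_pal('rzr'): s[0]='r' == s[-1]='r' -> check is_pal('z')
is_pal('z'): len <= 1 -> return 1  (base case)
Result: 1 (palindrome)

1


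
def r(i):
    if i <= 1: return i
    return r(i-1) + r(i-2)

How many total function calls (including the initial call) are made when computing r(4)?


Let C(n) = total calls for r(n)
C(0) = 1, C(1) = 1
C(2) = 1 + C(1) + C(0) = 1 + 1 + 1 = 3
C(3) = 1 + C(2) + C(1) = 1 + 3 + 1 = 5
C(4) = 1 + C(3) + C(2) = 1 + 5 + 3 = 9

9


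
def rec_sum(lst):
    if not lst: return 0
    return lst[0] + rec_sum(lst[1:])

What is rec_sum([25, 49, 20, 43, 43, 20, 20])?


rec_sum([25, 49, 20, 43, 43, 20, 20]) = 25 + rec_sum([49, 20, 43, 43, 20, 20])
rec_sum([49, 20, 43, 43, 20, 20]) = 49 + rec_sum([20, 43, 43, 20, 20])
rec_sum([20, 43, 43, 20, 20]) = 20 + rec_sum([43, 43, 20, 20])
rec_sum([43, 43, 20, 20]) = 43 + rec_sum([43, 20, 20])
rec_sum([43, 20, 20]) = 43 + rec_sum([20, 20])
rec_sum([20, 20]) = 20 + rec_sum([20])
rec_sum([20]) = 20 + rec_sum([])
rec_sum([]) = 0  (base case)
Total: 25 + 49 + 20 + 43 + 43 + 20 + 20 + 0 = 220

220


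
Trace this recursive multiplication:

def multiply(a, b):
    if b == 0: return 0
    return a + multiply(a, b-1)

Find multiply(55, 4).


multiply(55, 4) = 55 + multiply(55, 3)
multiply(55, 3) = 55 + multiply(55, 2)
multiply(55, 2) = 55 + multiply(55, 1)
multiply(55, 1) = 55 + multiply(55, 0)
multiply(55, 0) = 0  (base case)
Total: 55 + 55 + 55 + 55 + 0 = 220

220


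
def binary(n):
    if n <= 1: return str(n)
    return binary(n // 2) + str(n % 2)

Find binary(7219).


binary(7219) = binary(3609) + '1'
binary(3609) = binary(1804) + '1'
binary(1804) = binary(902) + '0'
binary(902) = binary(451) + '0'
binary(451) = binary(225) + '1'
binary(225) = binary(112) + '1'
binary(112) = binary(56) + '0'
binary(56) = binary(28) + '0'
binary(28) = binary(14) + '0'
binary(14) = binary(7) + '0'
binary(7) = binary(3) + '1'
binary(3) = binary(1) + '1'
binary(1) = '1'  (base case)
Concatenating: '1' + '1' + '1' + '0' + '0' + '0' + '0' + '1' + '1' + '0' + '0' + '1' + '1' = '1110000110011'

1110000110011


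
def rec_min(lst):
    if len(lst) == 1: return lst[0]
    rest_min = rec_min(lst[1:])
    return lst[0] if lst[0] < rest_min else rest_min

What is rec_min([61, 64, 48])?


rec_min([61, 64, 48]): compare 61 with rec_min([64, 48])
rec_min([64, 48]): compare 64 with rec_min([48])
rec_min([48]) = 48  (base case)
Compare 64 with 48 -> 48
Compare 61 with 48 -> 48

48


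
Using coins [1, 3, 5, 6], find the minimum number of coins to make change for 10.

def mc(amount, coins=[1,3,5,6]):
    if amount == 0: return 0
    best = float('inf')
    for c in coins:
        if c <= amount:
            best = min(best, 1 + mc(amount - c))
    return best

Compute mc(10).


Building up with DP:
mc(0) = 0
mc(1) = min(1+mc(0)=1+0=1) = 1
mc(2) = min(1+mc(1)=1+1=2) = 2
mc(3) = min(1+mc(2)=1+2=3, 1+mc(0)=1+0=1) = 1
mc(4) = min(1+mc(3)=1+1=2, 1+mc(1)=1+1=2) = 2
mc(5) = min(1+mc(4)=1+2=3, 1+mc(2)=1+2=3, 1+mc(0)=1+0=1) = 1
mc(6) = min(1+mc(5)=1+1=2, 1+mc(3)=1+1=2, 1+mc(1)=1+1=2, 1+mc(0)=1+0=1) = 1
mc(7) = min(1+mc(6)=1+1=2, 1+mc(4)=1+2=3, 1+mc(2)=1+2=3, 1+mc(1)=1+1=2) = 2
mc(8) = min(1+mc(7)=1+2=3, 1+mc(5)=1+1=2, 1+mc(3)=1+1=2, 1+mc(2)=1+2=3) = 2
mc(9) = min(1+mc(8)=1+2=3, 1+mc(6)=1+1=2, 1+mc(4)=1+2=3, 1+mc(3)=1+1=2) = 2
mc(10) = min(1+mc(9)=1+2=3, 1+mc(7)=1+2=3, 1+mc(5)=1+1=2, 1+mc(4)=1+2=3) = 2

2


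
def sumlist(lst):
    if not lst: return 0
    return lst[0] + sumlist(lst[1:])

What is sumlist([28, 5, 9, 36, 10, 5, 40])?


sumlist([28, 5, 9, 36, 10, 5, 40]) = 28 + sumlist([5, 9, 36, 10, 5, 40])
sumlist([5, 9, 36, 10, 5, 40]) = 5 + sumlist([9, 36, 10, 5, 40])
sumlist([9, 36, 10, 5, 40]) = 9 + sumlist([36, 10, 5, 40])
sumlist([36, 10, 5, 40]) = 36 + sumlist([10, 5, 40])
sumlist([10, 5, 40]) = 10 + sumlist([5, 40])
sumlist([5, 40]) = 5 + sumlist([40])
sumlist([40]) = 40 + sumlist([])
sumlist([]) = 0  (base case)
Total: 28 + 5 + 9 + 36 + 10 + 5 + 40 + 0 = 133

133


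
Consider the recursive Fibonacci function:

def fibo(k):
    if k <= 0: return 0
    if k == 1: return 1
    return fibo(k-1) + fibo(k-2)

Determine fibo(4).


Computing fibo(4) bottom-up:
fibo(0) = 0
fibo(1) = 1
fibo(2) = fibo(1) + fibo(0) = 1 + 0 = 1
fibo(3) = fibo(2) + fibo(1) = 1 + 1 = 2
fibo(4) = fibo(3) + fibo(2) = 2 + 1 = 3

3


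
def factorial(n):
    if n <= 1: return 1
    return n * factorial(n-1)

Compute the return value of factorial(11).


factorial(11)
= 11 * factorial(10)
= 11 * 10 * factorial(9)
= 11 * 10 * 9 * factorial(8)
= 11 * 10 * 9 * 8 * factorial(7)
= 11 * 10 * 9 * 8 * 7 * factorial(6)
= 11 * 10 * 9 * 8 * 7 * 6 * factorial(5)
= 11 * 10 * 9 * 8 * 7 * 6 * 5 * factorial(4)
= 11 * 10 * 9 * 8 * 7 * 6 * 5 * 4 * factorial(3)
= 11 * 10 * 9 * 8 * 7 * 6 * 5 * 4 * 3 * factorial(2)
= 11 * 10 * 9 * 8 * 7 * 6 * 5 * 4 * 3 * 2 * factorial(1)
= 11 * 10 * 9 * 8 * 7 * 6 * 5 * 4 * 3 * 2 * 1
= 39916800

39916800


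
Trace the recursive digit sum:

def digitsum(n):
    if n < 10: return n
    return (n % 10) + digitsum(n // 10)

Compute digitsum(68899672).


digitsum(68899672) = 2 + digitsum(6889967)
digitsum(6889967) = 7 + digitsum(688996)
digitsum(688996) = 6 + digitsum(68899)
digitsum(68899) = 9 + digitsum(6889)
digitsum(6889) = 9 + digitsum(688)
digitsum(688) = 8 + digitsum(68)
digitsum(68) = 8 + digitsum(6)
digitsum(6) = 6  (base case)
Total: 2 + 7 + 6 + 9 + 9 + 8 + 8 + 6 = 55

55


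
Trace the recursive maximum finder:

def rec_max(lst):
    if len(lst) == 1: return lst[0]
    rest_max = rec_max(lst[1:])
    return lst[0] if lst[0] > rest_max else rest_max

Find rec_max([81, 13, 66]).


rec_max([81, 13, 66]): compare 81 with rec_max([13, 66])
rec_max([13, 66]): compare 13 with rec_max([66])
rec_max([66]) = 66  (base case)
Compare 13 with 66 -> 66
Compare 81 with 66 -> 81

81


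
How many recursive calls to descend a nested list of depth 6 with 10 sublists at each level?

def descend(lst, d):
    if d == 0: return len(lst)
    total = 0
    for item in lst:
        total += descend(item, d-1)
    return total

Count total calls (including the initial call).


At depth 0 (root): 1 call
At depth 1: each of 1 parents calls descend on 10 children = 10 calls
At depth 2: each of 10 parents calls descend on 10 children = 100 calls
At depth 3: each of 100 parents calls descend on 10 children = 1000 calls
At depth 4: each of 1000 parents calls descend on 10 children = 10000 calls
At depth 5: each of 10000 parents calls descend on 10 children = 100000 calls
At depth 6: each of 100000 parents calls descend on 10 children = 1000000 calls
Total: 1 + 10 + 100 + 1000 + 10000 + 100000 + 1000000 = 1111111

1111111


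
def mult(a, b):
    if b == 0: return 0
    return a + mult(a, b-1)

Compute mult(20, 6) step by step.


mult(20, 6) = 20 + mult(20, 5)
mult(20, 5) = 20 + mult(20, 4)
mult(20, 4) = 20 + mult(20, 3)
mult(20, 3) = 20 + mult(20, 2)
mult(20, 2) = 20 + mult(20, 1)
mult(20, 1) = 20 + mult(20, 0)
mult(20, 0) = 0  (base case)
Total: 20 + 20 + 20 + 20 + 20 + 20 + 0 = 120

120


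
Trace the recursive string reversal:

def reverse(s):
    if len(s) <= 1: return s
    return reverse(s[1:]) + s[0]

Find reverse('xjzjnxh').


reverse('xjzjnxh') = reverse('jzjnxh') + 'x'
reverse('jzjnxh') = reverse('zjnxh') + 'j'
reverse('zjnxh') = reverse('jnxh') + 'z'
reverse('jnxh') = reverse('nxh') + 'j'
reverse('nxh') = reverse('xh') + 'n'
reverse('xh') = reverse('h') + 'x'
reverse('h') = 'h'  (base case)
Concatenating: 'h' + 'x' + 'n' + 'j' + 'z' + 'j' + 'x' = 'hxnjzjx'

hxnjzjx


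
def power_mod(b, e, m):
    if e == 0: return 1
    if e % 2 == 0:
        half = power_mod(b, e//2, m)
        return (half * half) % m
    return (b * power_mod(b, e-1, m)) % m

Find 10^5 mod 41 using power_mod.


power_mod(10, 5, 41): e is odd, compute power_mod(10, 4, 41)
  power_mod(10, 4, 41): e is even, compute power_mod(10, 2, 41)
    power_mod(10, 2, 41): e is even, compute power_mod(10, 1, 41)
      power_mod(10, 1, 41): e is odd, compute power_mod(10, 0, 41)
        power_mod(10, 0, 41) = 1
      (10 * 1) % 41 = 10
    half=10, (10*10) % 41 = 18
  half=18, (18*18) % 41 = 37
(10 * 37) % 41 = 1

1


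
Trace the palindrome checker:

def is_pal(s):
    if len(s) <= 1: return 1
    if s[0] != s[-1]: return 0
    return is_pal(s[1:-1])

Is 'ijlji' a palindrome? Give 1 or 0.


is_pal('ijlji'): s[0]='i' == s[-1]='i' -> check is_pal('jlj')
is_pal('jlj'): s[0]='j' == s[-1]='j' -> check is_pal('l')
is_pal('l'): len <= 1 -> return 1  (base case)
Result: 1 (palindrome)

1


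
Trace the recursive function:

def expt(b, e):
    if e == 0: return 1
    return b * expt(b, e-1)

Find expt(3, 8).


expt(3, 8)
= 3 * expt(3, 7)
= 3 * 3 * expt(3, 6)
= 3 * 3 * 3 * expt(3, 5)
= 3 * 3 * 3 * 3 * expt(3, 4)
= 3 * 3 * 3 * 3 * 3 * expt(3, 3)
= 3 * 3 * 3 * 3 * 3 * 3 * expt(3, 2)
= 3 * 3 * 3 * 3 * 3 * 3 * 3 * expt(3, 1)
= 3 * 3 * 3 * 3 * 3 * 3 * 3 * 3 * expt(3, 0)
= 3 * 3 * 3 * 3 * 3 * 3 * 3 * 3 * 1
= 6561

6561


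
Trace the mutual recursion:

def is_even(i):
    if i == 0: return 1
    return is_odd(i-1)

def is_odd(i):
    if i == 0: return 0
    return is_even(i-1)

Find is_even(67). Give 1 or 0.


is_even(67) = is_odd(66)
is_odd(66) = is_even(65)
is_even(65) = is_odd(64)
is_odd(64) = is_even(63)
is_even(63) = is_odd(62)
is_odd(62) = is_even(61)
is_even(61) = is_odd(60)
is_odd(60) = is_even(59)
is_even(59) = is_odd(58)
is_odd(58) = is_even(57)
is_even(57) = is_odd(56)
is_odd(56) = is_even(55)
is_even(55) = is_odd(54)
is_odd(54) = is_even(53)
is_even(53) = is_odd(52)
is_odd(52) = is_even(51)
is_even(51) = is_odd(50)
is_odd(50) = is_even(49)
is_even(49) = is_odd(48)
is_odd(48) = is_even(47)
is_even(47) = is_odd(46)
is_odd(46) = is_even(45)
is_even(45) = is_odd(44)
is_odd(44) = is_even(43)
is_even(43) = is_odd(42)
is_odd(42) = is_even(41)
is_even(41) = is_odd(40)
is_odd(40) = is_even(39)
is_even(39) = is_odd(38)
is_odd(38) = is_even(37)
is_even(37) = is_odd(36)
is_odd(36) = is_even(35)
is_even(35) = is_odd(34)
is_odd(34) = is_even(33)
is_even(33) = is_odd(32)
is_odd(32) = is_even(31)
is_even(31) = is_odd(30)
is_odd(30) = is_even(29)
is_even(29) = is_odd(28)
is_odd(28) = is_even(27)
is_even(27) = is_odd(26)
is_odd(26) = is_even(25)
is_even(25) = is_odd(24)
is_odd(24) = is_even(23)
is_even(23) = is_odd(22)
is_odd(22) = is_even(21)
is_even(21) = is_odd(20)
is_odd(20) = is_even(19)
is_even(19) = is_odd(18)
is_odd(18) = is_even(17)
is_even(17) = is_odd(16)
is_odd(16) = is_even(15)
is_even(15) = is_odd(14)
is_odd(14) = is_even(13)
is_even(13) = is_odd(12)
is_odd(12) = is_even(11)
is_even(11) = is_odd(10)
is_odd(10) = is_even(9)
is_even(9) = is_odd(8)
is_odd(8) = is_even(7)
is_even(7) = is_odd(6)
is_odd(6) = is_even(5)
is_even(5) = is_odd(4)
is_odd(4) = is_even(3)
is_even(3) = is_odd(2)
is_odd(2) = is_even(1)
is_even(1) = is_odd(0)
is_odd(0) = 0  (base case)
Result: 0

0


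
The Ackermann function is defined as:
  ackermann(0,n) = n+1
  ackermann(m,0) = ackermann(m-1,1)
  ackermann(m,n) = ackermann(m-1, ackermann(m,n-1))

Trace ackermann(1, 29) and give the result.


ackermann(1, 29) = ackermann(0, ackermann(1, 28))
  ackermann(1, 28) = ackermann(0, ackermann(1, 27))
    ackermann(1, 27) = ackermann(0, ackermann(1, 26))
      ackermann(1, 26) = ackermann(0, ackermann(1, 25))
        ackermann(1, 25) = ackermann(0, ackermann(1, 24))
          ackermann(1, 24) = ackermann(0, ackermann(1, 23))
          ackermann(1, 23) = ackermann(0, ackermann(1, 22))
          ackermann(1, 22) = ackermann(0, ackermann(1, 21))
          ackermann(1, 21) = ackermann(0, ackermann(1, 20))
          ackermann(1, 20) = ackermann(0, ackermann(1, 19))
          ackermann(1, 19) = ackermann(0, ackermann(1, 18))
          ackermann(1, 18) = ackermann(0, ackermann(1, 17))
          ackermann(1, 17) = ackermann(0, ackermann(1, 16))
          ackermann(1, 16) = ackermann(0, ackermann(1, 15))
          ackermann(1, 15) = ackermann(0, ackermann(1, 14))
          ackermann(1, 14) = ackermann(0, ackermann(1, 13))
          ackermann(1, 13) = ackermann(0, ackermann(1, 12))
          ackermann(1, 12) = ackermann(0, ackermann(1, 11))
          ackermann(1, 11) = ackermann(0, ackermann(1, 10))
          ackermann(1, 10) = ackermann(0, ackermann(1, 9))
          ackermann(1, 9) = ackermann(0, ackermann(1, 8))
          ackermann(1, 8) = ackermann(0, ackermann(1, 7))
          ackermann(1, 7) = ackermann(0, ackermann(1, 6))
          ackermann(1, 6) = ackermann(0, ackermann(1, 5))
          ackermann(1, 5) = ackermann(0, ackermann(1, 4))
... (trace truncated)
Result: ackermann(1, 29) = 31

31


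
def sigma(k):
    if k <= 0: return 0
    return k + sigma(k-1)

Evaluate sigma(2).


sigma(2)
= 2 + 1 + sigma(0)
= 2 + 1 + 0
= 3

3


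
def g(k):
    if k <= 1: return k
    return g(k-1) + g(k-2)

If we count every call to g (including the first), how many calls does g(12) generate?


Let C(n) = total calls for g(n)
C(0) = 1, C(1) = 1
C(2) = 1 + C(1) + C(0) = 1 + 1 + 1 = 3
C(3) = 1 + C(2) + C(1) = 1 + 3 + 1 = 5
C(4) = 1 + C(3) + C(2) = 1 + 5 + 3 = 9
C(5) = 1 + C(4) + C(3) = 1 + 9 + 5 = 15
C(6) = 1 + C(5) + C(4) = 1 + 15 + 9 = 25
C(7) = 1 + C(6) + C(5) = 1 + 25 + 15 = 41
C(8) = 1 + C(7) + C(6) = 1 + 41 + 25 = 67
C(9) = 1 + C(8) + C(7) = 1 + 67 + 41 = 109
C(10) = 1 + C(9) + C(8) = 1 + 109 + 67 = 177
C(11) = 1 + C(10) + C(9) = 1 + 177 + 109 = 287
C(12) = 1 + C(11) + C(10) = 1 + 287 + 177 = 465

465


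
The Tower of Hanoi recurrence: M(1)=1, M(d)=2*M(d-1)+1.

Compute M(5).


M(5) = 2 * M(4) + 1
M(4) = 2 * M(3) + 1
M(3) = 2 * M(2) + 1
M(2) = 2 * M(1) + 1
M(1) = 1  (base case)
M(2) = 2 * 1 + 1 = 3
M(3) = 2 * 3 + 1 = 7
M(4) = 2 * 7 + 1 = 15
M(5) = 2 * 15 + 1 = 31

31


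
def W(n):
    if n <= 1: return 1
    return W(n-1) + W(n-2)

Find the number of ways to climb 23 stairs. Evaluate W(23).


Building up from base cases:
W(0) = 1
W(1) = 1
W(2) = W(1) + W(0) = 1 + 1 = 2
W(3) = W(2) + W(1) = 2 + 1 = 3
W(4) = W(3) + W(2) = 3 + 2 = 5
W(5) = W(4) + W(3) = 5 + 3 = 8
W(6) = W(5) + W(4) = 8 + 5 = 13
W(7) = W(6) + W(5) = 13 + 8 = 21
W(8) = W(7) + W(6) = 21 + 13 = 34
W(9) = W(8) + W(7) = 34 + 21 = 55
W(10) = W(9) + W(8) = 55 + 34 = 89
W(11) = W(10) + W(9) = 89 + 55 = 144
W(12) = W(11) + W(10) = 144 + 89 = 233
W(13) = W(12) + W(11) = 233 + 144 = 377
W(14) = W(13) + W(12) = 377 + 233 = 610
W(15) = W(14) + W(13) = 610 + 377 = 987
W(16) = W(15) + W(14) = 987 + 610 = 1597
W(17) = W(16) + W(15) = 1597 + 987 = 2584
W(18) = W(17) + W(16) = 2584 + 1597 = 4181
W(19) = W(18) + W(17) = 4181 + 2584 = 6765
W(20) = W(19) + W(18) = 6765 + 4181 = 10946
W(21) = W(20) + W(19) = 10946 + 6765 = 17711
W(22) = W(21) + W(20) = 17711 + 10946 = 28657
W(23) = W(22) + W(21) = 28657 + 17711 = 46368

46368


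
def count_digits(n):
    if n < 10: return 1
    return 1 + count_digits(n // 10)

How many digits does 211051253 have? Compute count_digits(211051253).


count_digits(211051253) = 1 + count_digits(21105125)
count_digits(21105125) = 1 + count_digits(2110512)
count_digits(2110512) = 1 + count_digits(211051)
count_digits(211051) = 1 + count_digits(21105)
count_digits(21105) = 1 + count_digits(2110)
count_digits(2110) = 1 + count_digits(211)
count_digits(211) = 1 + count_digits(21)
count_digits(21) = 1 + count_digits(2)
count_digits(2) = 1  (base case: 2 < 10)
Unwinding: 1 + 1 + 1 + 1 + 1 + 1 + 1 + 1 + 1 = 9

9


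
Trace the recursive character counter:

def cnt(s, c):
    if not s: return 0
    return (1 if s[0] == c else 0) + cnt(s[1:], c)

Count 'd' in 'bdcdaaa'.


s[0]='b' != 'd' -> 0
s[0]='d' == 'd' -> 1
s[0]='c' != 'd' -> 0
s[0]='d' == 'd' -> 1
s[0]='a' != 'd' -> 0
s[0]='a' != 'd' -> 0
s[0]='a' != 'd' -> 0
Sum: 0 + 1 + 0 + 1 + 0 + 0 + 0 = 2

2


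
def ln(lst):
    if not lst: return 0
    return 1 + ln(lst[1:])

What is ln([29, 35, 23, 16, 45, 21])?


ln([29, 35, 23, 16, 45, 21]) = 1 + ln([35, 23, 16, 45, 21])
ln([35, 23, 16, 45, 21]) = 1 + ln([23, 16, 45, 21])
ln([23, 16, 45, 21]) = 1 + ln([16, 45, 21])
ln([16, 45, 21]) = 1 + ln([45, 21])
ln([45, 21]) = 1 + ln([21])
ln([21]) = 1 + ln([])
ln([]) = 0  (base case)
Unwinding: 1 + 1 + 1 + 1 + 1 + 1 + 0 = 6

6


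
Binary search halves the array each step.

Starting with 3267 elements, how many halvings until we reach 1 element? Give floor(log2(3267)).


3267 / 2 = 1633
1633 / 2 = 816
816 / 2 = 408
408 / 2 = 204
204 / 2 = 102
102 / 2 = 51
51 / 2 = 25
25 / 2 = 12
12 / 2 = 6
6 / 2 = 3
3 / 2 = 1
Reached 1 after 11 halvings

11


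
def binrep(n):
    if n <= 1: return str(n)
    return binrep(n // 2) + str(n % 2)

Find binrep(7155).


binrep(7155) = binrep(3577) + '1'
binrep(3577) = binrep(1788) + '1'
binrep(1788) = binrep(894) + '0'
binrep(894) = binrep(447) + '0'
binrep(447) = binrep(223) + '1'
binrep(223) = binrep(111) + '1'
binrep(111) = binrep(55) + '1'
binrep(55) = binrep(27) + '1'
binrep(27) = binrep(13) + '1'
binrep(13) = binrep(6) + '1'
binrep(6) = binrep(3) + '0'
binrep(3) = binrep(1) + '1'
binrep(1) = '1'  (base case)
Concatenating: '1' + '1' + '0' + '1' + '1' + '1' + '1' + '1' + '1' + '0' + '0' + '1' + '1' = '1101111110011'

1101111110011


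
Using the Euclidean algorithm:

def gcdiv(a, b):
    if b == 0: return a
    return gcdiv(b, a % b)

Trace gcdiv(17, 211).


gcdiv(17, 211) = gcdiv(211, 17)
gcdiv(211, 17) = gcdiv(17, 7)
gcdiv(17, 7) = gcdiv(7, 3)
gcdiv(7, 3) = gcdiv(3, 1)
gcdiv(3, 1) = gcdiv(1, 0)
gcdiv(1, 0) = 1  (base case)

1


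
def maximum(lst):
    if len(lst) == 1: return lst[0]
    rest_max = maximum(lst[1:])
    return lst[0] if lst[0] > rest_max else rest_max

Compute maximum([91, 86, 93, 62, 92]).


maximum([91, 86, 93, 62, 92]): compare 91 with maximum([86, 93, 62, 92])
maximum([86, 93, 62, 92]): compare 86 with maximum([93, 62, 92])
maximum([93, 62, 92]): compare 93 with maximum([62, 92])
maximum([62, 92]): compare 62 with maximum([92])
maximum([92]) = 92  (base case)
Compare 62 with 92 -> 92
Compare 93 with 92 -> 93
Compare 86 with 93 -> 93
Compare 91 with 93 -> 93

93


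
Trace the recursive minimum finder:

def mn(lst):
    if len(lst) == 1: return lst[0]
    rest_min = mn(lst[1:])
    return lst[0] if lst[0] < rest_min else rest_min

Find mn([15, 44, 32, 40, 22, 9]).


mn([15, 44, 32, 40, 22, 9]): compare 15 with mn([44, 32, 40, 22, 9])
mn([44, 32, 40, 22, 9]): compare 44 with mn([32, 40, 22, 9])
mn([32, 40, 22, 9]): compare 32 with mn([40, 22, 9])
mn([40, 22, 9]): compare 40 with mn([22, 9])
mn([22, 9]): compare 22 with mn([9])
mn([9]) = 9  (base case)
Compare 22 with 9 -> 9
Compare 40 with 9 -> 9
Compare 32 with 9 -> 9
Compare 44 with 9 -> 9
Compare 15 with 9 -> 9

9


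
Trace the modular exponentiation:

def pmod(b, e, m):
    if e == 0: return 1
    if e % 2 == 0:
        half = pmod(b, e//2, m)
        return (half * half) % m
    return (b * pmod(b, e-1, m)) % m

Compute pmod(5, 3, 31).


pmod(5, 3, 31): e is odd, compute pmod(5, 2, 31)
  pmod(5, 2, 31): e is even, compute pmod(5, 1, 31)
    pmod(5, 1, 31): e is odd, compute pmod(5, 0, 31)
      pmod(5, 0, 31) = 1
    (5 * 1) % 31 = 5
  half=5, (5*5) % 31 = 25
(5 * 25) % 31 = 1

1


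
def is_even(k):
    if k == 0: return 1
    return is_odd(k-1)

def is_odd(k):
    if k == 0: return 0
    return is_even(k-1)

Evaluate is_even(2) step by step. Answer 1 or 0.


is_even(2) = is_odd(1)
is_odd(1) = is_even(0)
is_even(0) = 1  (base case)
Result: 1

1


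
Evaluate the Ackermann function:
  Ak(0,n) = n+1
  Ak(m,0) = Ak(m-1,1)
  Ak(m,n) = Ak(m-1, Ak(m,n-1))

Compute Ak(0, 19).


Ak(0, 19) = 20
Result: Ak(0, 19) = 20

20


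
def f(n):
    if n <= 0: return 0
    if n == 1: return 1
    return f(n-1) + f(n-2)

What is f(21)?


Computing f(21) bottom-up:
f(0) = 0
f(1) = 1
f(2) = f(1) + f(0) = 1 + 0 = 1
f(3) = f(2) + f(1) = 1 + 1 = 2
f(4) = f(3) + f(2) = 2 + 1 = 3
f(5) = f(4) + f(3) = 3 + 2 = 5
f(6) = f(5) + f(4) = 5 + 3 = 8
f(7) = f(6) + f(5) = 8 + 5 = 13
f(8) = f(7) + f(6) = 13 + 8 = 21
f(9) = f(8) + f(7) = 21 + 13 = 34
f(10) = f(9) + f(8) = 34 + 21 = 55
f(11) = f(10) + f(9) = 55 + 34 = 89
f(12) = f(11) + f(10) = 89 + 55 = 144
f(13) = f(12) + f(11) = 144 + 89 = 233
f(14) = f(13) + f(12) = 233 + 144 = 377
f(15) = f(14) + f(13) = 377 + 233 = 610
f(16) = f(15) + f(14) = 610 + 377 = 987
f(17) = f(16) + f(15) = 987 + 610 = 1597
f(18) = f(17) + f(16) = 1597 + 987 = 2584
f(19) = f(18) + f(17) = 2584 + 1597 = 4181
f(20) = f(19) + f(18) = 4181 + 2584 = 6765
f(21) = f(20) + f(19) = 6765 + 4181 = 10946

10946


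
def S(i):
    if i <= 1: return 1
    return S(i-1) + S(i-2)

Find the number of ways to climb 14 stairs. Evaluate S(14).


Building up from base cases:
S(0) = 1
S(1) = 1
S(2) = S(1) + S(0) = 1 + 1 = 2
S(3) = S(2) + S(1) = 2 + 1 = 3
S(4) = S(3) + S(2) = 3 + 2 = 5
S(5) = S(4) + S(3) = 5 + 3 = 8
S(6) = S(5) + S(4) = 8 + 5 = 13
S(7) = S(6) + S(5) = 13 + 8 = 21
S(8) = S(7) + S(6) = 21 + 13 = 34
S(9) = S(8) + S(7) = 34 + 21 = 55
S(10) = S(9) + S(8) = 55 + 34 = 89
S(11) = S(10) + S(9) = 89 + 55 = 144
S(12) = S(11) + S(10) = 144 + 89 = 233
S(13) = S(12) + S(11) = 233 + 144 = 377
S(14) = S(13) + S(12) = 377 + 233 = 610

610


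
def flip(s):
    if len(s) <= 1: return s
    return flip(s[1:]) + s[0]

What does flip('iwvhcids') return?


flip('iwvhcids') = flip('wvhcids') + 'i'
flip('wvhcids') = flip('vhcids') + 'w'
flip('vhcids') = flip('hcids') + 'v'
flip('hcids') = flip('cids') + 'h'
flip('cids') = flip('ids') + 'c'
flip('ids') = flip('ds') + 'i'
flip('ds') = flip('s') + 'd'
flip('s') = 's'  (base case)
Concatenating: 's' + 'd' + 'i' + 'c' + 'h' + 'v' + 'w' + 'i' = 'sdichvwi'

sdichvwi


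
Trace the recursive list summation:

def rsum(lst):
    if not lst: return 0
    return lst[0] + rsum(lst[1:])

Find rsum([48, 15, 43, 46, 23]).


rsum([48, 15, 43, 46, 23]) = 48 + rsum([15, 43, 46, 23])
rsum([15, 43, 46, 23]) = 15 + rsum([43, 46, 23])
rsum([43, 46, 23]) = 43 + rsum([46, 23])
rsum([46, 23]) = 46 + rsum([23])
rsum([23]) = 23 + rsum([])
rsum([]) = 0  (base case)
Total: 48 + 15 + 43 + 46 + 23 + 0 = 175

175


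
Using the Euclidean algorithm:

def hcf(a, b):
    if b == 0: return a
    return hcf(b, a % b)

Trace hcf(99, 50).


hcf(99, 50) = hcf(50, 49)
hcf(50, 49) = hcf(49, 1)
hcf(49, 1) = hcf(1, 0)
hcf(1, 0) = 1  (base case)

1


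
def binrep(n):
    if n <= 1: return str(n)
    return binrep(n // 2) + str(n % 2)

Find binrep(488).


binrep(488) = binrep(244) + '0'
binrep(244) = binrep(122) + '0'
binrep(122) = binrep(61) + '0'
binrep(61) = binrep(30) + '1'
binrep(30) = binrep(15) + '0'
binrep(15) = binrep(7) + '1'
binrep(7) = binrep(3) + '1'
binrep(3) = binrep(1) + '1'
binrep(1) = '1'  (base case)
Concatenating: '1' + '1' + '1' + '1' + '0' + '1' + '0' + '0' + '0' = '111101000'

111101000


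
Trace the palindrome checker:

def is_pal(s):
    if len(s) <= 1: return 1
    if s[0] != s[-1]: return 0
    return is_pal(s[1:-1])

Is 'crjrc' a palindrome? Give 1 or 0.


is_pal('crjrc'): s[0]='c' == s[-1]='c' -> check is_pal('rjr')
is_pal('rjr'): s[0]='r' == s[-1]='r' -> check is_pal('j')
is_pal('j'): len <= 1 -> return 1  (base case)
Result: 1 (palindrome)

1


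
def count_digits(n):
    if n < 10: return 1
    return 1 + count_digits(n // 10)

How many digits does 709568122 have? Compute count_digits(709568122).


count_digits(709568122) = 1 + count_digits(70956812)
count_digits(70956812) = 1 + count_digits(7095681)
count_digits(7095681) = 1 + count_digits(709568)
count_digits(709568) = 1 + count_digits(70956)
count_digits(70956) = 1 + count_digits(7095)
count_digits(7095) = 1 + count_digits(709)
count_digits(709) = 1 + count_digits(70)
count_digits(70) = 1 + count_digits(7)
count_digits(7) = 1  (base case: 7 < 10)
Unwinding: 1 + 1 + 1 + 1 + 1 + 1 + 1 + 1 + 1 = 9

9


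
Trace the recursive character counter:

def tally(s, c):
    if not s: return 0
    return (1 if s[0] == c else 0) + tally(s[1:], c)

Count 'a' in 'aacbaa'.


s[0]='a' == 'a' -> 1
s[0]='a' == 'a' -> 1
s[0]='c' != 'a' -> 0
s[0]='b' != 'a' -> 0
s[0]='a' == 'a' -> 1
s[0]='a' == 'a' -> 1
Sum: 1 + 1 + 0 + 0 + 1 + 1 = 4

4


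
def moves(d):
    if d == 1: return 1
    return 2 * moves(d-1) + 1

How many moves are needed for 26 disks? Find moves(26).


moves(26) = 2 * moves(25) + 1
moves(25) = 2 * moves(24) + 1
moves(24) = 2 * moves(23) + 1
moves(23) = 2 * moves(22) + 1
moves(22) = 2 * moves(21) + 1
moves(21) = 2 * moves(20) + 1
moves(20) = 2 * moves(19) + 1
moves(19) = 2 * moves(18) + 1
moves(18) = 2 * moves(17) + 1
moves(17) = 2 * moves(16) + 1
moves(16) = 2 * moves(15) + 1
moves(15) = 2 * moves(14) + 1
moves(14) = 2 * moves(13) + 1
moves(13) = 2 * moves(12) + 1
moves(12) = 2 * moves(11) + 1
moves(11) = 2 * moves(10) + 1
moves(10) = 2 * moves(9) + 1
moves(9) = 2 * moves(8) + 1
moves(8) = 2 * moves(7) + 1
moves(7) = 2 * moves(6) + 1
moves(6) = 2 * moves(5) + 1
moves(5) = 2 * moves(4) + 1
moves(4) = 2 * moves(3) + 1
moves(3) = 2 * moves(2) + 1
moves(2) = 2 * moves(1) + 1
moves(1) = 1  (base case)
moves(2) = 2 * 1 + 1 = 3
moves(3) = 2 * 3 + 1 = 7
moves(4) = 2 * 7 + 1 = 15
moves(5) = 2 * 15 + 1 = 31
moves(6) = 2 * 31 + 1 = 63
moves(7) = 2 * 63 + 1 = 127
moves(8) = 2 * 127 + 1 = 255
moves(9) = 2 * 255 + 1 = 511
moves(10) = 2 * 511 + 1 = 1023
moves(11) = 2 * 1023 + 1 = 2047
moves(12) = 2 * 2047 + 1 = 4095
moves(13) = 2 * 4095 + 1 = 8191
moves(14) = 2 * 8191 + 1 = 16383
moves(15) = 2 * 16383 + 1 = 32767
moves(16) = 2 * 32767 + 1 = 65535
moves(17) = 2 * 65535 + 1 = 131071
moves(18) = 2 * 131071 + 1 = 262143
moves(19) = 2 * 262143 + 1 = 524287
moves(20) = 2 * 524287 + 1 = 1048575
moves(21) = 2 * 1048575 + 1 = 2097151
moves(22) = 2 * 2097151 + 1 = 4194303
moves(23) = 2 * 4194303 + 1 = 8388607
moves(24) = 2 * 8388607 + 1 = 16777215
moves(25) = 2 * 16777215 + 1 = 33554431
moves(26) = 2 * 33554431 + 1 = 67108863

67108863


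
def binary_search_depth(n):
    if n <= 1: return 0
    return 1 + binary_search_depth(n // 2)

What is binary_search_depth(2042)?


2042 / 2 = 1021
1021 / 2 = 510
510 / 2 = 255
255 / 2 = 127
127 / 2 = 63
63 / 2 = 31
31 / 2 = 15
15 / 2 = 7
7 / 2 = 3
3 / 2 = 1
Reached 1 after 10 halvings

10


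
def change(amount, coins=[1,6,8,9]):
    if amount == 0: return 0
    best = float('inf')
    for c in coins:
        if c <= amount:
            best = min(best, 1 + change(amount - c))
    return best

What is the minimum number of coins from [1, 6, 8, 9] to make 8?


Building up with DP:
change(0) = 0
change(1) = min(1+change(0)=1+0=1) = 1
change(2) = min(1+change(1)=1+1=2) = 2
change(3) = min(1+change(2)=1+2=3) = 3
change(4) = min(1+change(3)=1+3=4) = 4
change(5) = min(1+change(4)=1+4=5) = 5
change(6) = min(1+change(5)=1+5=6, 1+change(0)=1+0=1) = 1
change(7) = min(1+change(6)=1+1=2, 1+change(1)=1+1=2) = 2
change(8) = min(1+change(7)=1+2=3, 1+change(2)=1+2=3, 1+change(0)=1+0=1) = 1

1


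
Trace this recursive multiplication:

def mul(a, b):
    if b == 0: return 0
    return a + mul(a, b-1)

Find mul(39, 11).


mul(39, 11) = 39 + mul(39, 10)
mul(39, 10) = 39 + mul(39, 9)
mul(39, 9) = 39 + mul(39, 8)
mul(39, 8) = 39 + mul(39, 7)
mul(39, 7) = 39 + mul(39, 6)
mul(39, 6) = 39 + mul(39, 5)
mul(39, 5) = 39 + mul(39, 4)
mul(39, 4) = 39 + mul(39, 3)
mul(39, 3) = 39 + mul(39, 2)
mul(39, 2) = 39 + mul(39, 1)
mul(39, 1) = 39 + mul(39, 0)
mul(39, 0) = 0  (base case)
Total: 39 + 39 + 39 + 39 + 39 + 39 + 39 + 39 + 39 + 39 + 39 + 0 = 429

429
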